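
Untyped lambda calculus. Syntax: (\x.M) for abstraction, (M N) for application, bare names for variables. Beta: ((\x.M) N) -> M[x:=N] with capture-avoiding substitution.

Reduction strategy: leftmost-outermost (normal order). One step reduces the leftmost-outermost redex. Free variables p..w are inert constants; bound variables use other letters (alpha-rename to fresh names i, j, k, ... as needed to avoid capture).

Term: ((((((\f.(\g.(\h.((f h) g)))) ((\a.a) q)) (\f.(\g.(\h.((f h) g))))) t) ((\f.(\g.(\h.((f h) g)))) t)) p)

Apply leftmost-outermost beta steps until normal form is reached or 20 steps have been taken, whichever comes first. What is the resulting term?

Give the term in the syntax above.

Answer: ((((q t) (\f.(\g.(\h.((f h) g))))) (\g.(\h.((t h) g)))) p)

Derivation:
Step 0: ((((((\f.(\g.(\h.((f h) g)))) ((\a.a) q)) (\f.(\g.(\h.((f h) g))))) t) ((\f.(\g.(\h.((f h) g)))) t)) p)
Step 1: (((((\g.(\h.((((\a.a) q) h) g))) (\f.(\g.(\h.((f h) g))))) t) ((\f.(\g.(\h.((f h) g)))) t)) p)
Step 2: ((((\h.((((\a.a) q) h) (\f.(\g.(\h.((f h) g)))))) t) ((\f.(\g.(\h.((f h) g)))) t)) p)
Step 3: ((((((\a.a) q) t) (\f.(\g.(\h.((f h) g))))) ((\f.(\g.(\h.((f h) g)))) t)) p)
Step 4: ((((q t) (\f.(\g.(\h.((f h) g))))) ((\f.(\g.(\h.((f h) g)))) t)) p)
Step 5: ((((q t) (\f.(\g.(\h.((f h) g))))) (\g.(\h.((t h) g)))) p)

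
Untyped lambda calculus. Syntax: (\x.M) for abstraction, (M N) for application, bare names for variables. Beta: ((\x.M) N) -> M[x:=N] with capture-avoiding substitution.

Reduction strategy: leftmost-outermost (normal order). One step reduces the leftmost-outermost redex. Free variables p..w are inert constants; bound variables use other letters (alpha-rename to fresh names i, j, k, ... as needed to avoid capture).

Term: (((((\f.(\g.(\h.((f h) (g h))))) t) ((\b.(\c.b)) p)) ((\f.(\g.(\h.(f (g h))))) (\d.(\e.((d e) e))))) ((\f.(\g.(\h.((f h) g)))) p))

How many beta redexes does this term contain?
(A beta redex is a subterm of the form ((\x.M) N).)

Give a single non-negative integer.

Term: (((((\f.(\g.(\h.((f h) (g h))))) t) ((\b.(\c.b)) p)) ((\f.(\g.(\h.(f (g h))))) (\d.(\e.((d e) e))))) ((\f.(\g.(\h.((f h) g)))) p))
  Redex: ((\f.(\g.(\h.((f h) (g h))))) t)
  Redex: ((\b.(\c.b)) p)
  Redex: ((\f.(\g.(\h.(f (g h))))) (\d.(\e.((d e) e))))
  Redex: ((\f.(\g.(\h.((f h) g)))) p)
Total redexes: 4

Answer: 4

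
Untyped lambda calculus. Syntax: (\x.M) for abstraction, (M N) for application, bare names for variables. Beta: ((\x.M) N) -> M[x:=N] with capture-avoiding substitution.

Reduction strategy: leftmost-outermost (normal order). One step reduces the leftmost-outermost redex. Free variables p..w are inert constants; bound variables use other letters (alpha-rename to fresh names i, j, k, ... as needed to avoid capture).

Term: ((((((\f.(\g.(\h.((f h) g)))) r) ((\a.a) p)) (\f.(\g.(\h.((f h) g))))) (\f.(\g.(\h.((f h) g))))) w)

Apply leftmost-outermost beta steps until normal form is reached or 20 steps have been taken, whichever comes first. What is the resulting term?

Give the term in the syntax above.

Step 0: ((((((\f.(\g.(\h.((f h) g)))) r) ((\a.a) p)) (\f.(\g.(\h.((f h) g))))) (\f.(\g.(\h.((f h) g))))) w)
Step 1: (((((\g.(\h.((r h) g))) ((\a.a) p)) (\f.(\g.(\h.((f h) g))))) (\f.(\g.(\h.((f h) g))))) w)
Step 2: ((((\h.((r h) ((\a.a) p))) (\f.(\g.(\h.((f h) g))))) (\f.(\g.(\h.((f h) g))))) w)
Step 3: ((((r (\f.(\g.(\h.((f h) g))))) ((\a.a) p)) (\f.(\g.(\h.((f h) g))))) w)
Step 4: ((((r (\f.(\g.(\h.((f h) g))))) p) (\f.(\g.(\h.((f h) g))))) w)

Answer: ((((r (\f.(\g.(\h.((f h) g))))) p) (\f.(\g.(\h.((f h) g))))) w)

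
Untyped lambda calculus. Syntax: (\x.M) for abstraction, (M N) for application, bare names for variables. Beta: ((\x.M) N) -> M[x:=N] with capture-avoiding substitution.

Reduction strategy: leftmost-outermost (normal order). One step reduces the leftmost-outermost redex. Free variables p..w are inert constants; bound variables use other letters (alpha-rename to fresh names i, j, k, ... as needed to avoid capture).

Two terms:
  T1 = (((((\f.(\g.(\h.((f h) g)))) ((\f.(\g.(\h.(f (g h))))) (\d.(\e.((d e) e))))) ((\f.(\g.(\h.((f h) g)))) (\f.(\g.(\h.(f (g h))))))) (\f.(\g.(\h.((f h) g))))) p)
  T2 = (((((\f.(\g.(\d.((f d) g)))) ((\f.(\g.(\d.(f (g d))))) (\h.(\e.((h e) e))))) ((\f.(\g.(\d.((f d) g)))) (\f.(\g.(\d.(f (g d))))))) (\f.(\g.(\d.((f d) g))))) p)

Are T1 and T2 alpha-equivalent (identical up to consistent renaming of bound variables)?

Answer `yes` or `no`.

Answer: yes

Derivation:
Term 1: (((((\f.(\g.(\h.((f h) g)))) ((\f.(\g.(\h.(f (g h))))) (\d.(\e.((d e) e))))) ((\f.(\g.(\h.((f h) g)))) (\f.(\g.(\h.(f (g h))))))) (\f.(\g.(\h.((f h) g))))) p)
Term 2: (((((\f.(\g.(\d.((f d) g)))) ((\f.(\g.(\d.(f (g d))))) (\h.(\e.((h e) e))))) ((\f.(\g.(\d.((f d) g)))) (\f.(\g.(\d.(f (g d))))))) (\f.(\g.(\d.((f d) g))))) p)
Alpha-equivalence: compare structure up to binder renaming.
Result: True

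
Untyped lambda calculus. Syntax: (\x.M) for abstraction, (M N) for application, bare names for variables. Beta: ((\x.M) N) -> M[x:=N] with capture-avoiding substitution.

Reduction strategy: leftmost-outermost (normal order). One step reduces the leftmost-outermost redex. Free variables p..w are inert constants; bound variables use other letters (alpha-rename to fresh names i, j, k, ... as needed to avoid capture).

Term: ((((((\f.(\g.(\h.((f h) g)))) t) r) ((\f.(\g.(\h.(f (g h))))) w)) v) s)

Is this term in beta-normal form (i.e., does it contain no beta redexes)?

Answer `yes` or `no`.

Term: ((((((\f.(\g.(\h.((f h) g)))) t) r) ((\f.(\g.(\h.(f (g h))))) w)) v) s)
Found 2 beta redex(es).

Answer: no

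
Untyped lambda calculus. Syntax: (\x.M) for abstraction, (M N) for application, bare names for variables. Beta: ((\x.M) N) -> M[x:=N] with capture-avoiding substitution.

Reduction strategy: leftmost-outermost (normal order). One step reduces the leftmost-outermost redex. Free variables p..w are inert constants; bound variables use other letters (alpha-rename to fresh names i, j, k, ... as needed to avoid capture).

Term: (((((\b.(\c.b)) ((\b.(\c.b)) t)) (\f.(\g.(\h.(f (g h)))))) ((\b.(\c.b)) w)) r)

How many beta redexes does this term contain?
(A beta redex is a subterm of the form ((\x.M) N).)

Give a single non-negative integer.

Term: (((((\b.(\c.b)) ((\b.(\c.b)) t)) (\f.(\g.(\h.(f (g h)))))) ((\b.(\c.b)) w)) r)
  Redex: ((\b.(\c.b)) ((\b.(\c.b)) t))
  Redex: ((\b.(\c.b)) t)
  Redex: ((\b.(\c.b)) w)
Total redexes: 3

Answer: 3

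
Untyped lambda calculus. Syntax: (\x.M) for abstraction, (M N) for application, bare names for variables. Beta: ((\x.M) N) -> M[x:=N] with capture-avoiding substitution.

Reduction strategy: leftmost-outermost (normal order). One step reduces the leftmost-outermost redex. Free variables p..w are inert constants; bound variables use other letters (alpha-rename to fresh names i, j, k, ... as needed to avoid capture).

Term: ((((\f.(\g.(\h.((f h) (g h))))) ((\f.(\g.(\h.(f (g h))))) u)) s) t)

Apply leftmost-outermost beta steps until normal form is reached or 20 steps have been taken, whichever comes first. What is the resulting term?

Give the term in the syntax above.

Answer: (u (t (s t)))

Derivation:
Step 0: ((((\f.(\g.(\h.((f h) (g h))))) ((\f.(\g.(\h.(f (g h))))) u)) s) t)
Step 1: (((\g.(\h.((((\f.(\g.(\h.(f (g h))))) u) h) (g h)))) s) t)
Step 2: ((\h.((((\f.(\g.(\h.(f (g h))))) u) h) (s h))) t)
Step 3: ((((\f.(\g.(\h.(f (g h))))) u) t) (s t))
Step 4: (((\g.(\h.(u (g h)))) t) (s t))
Step 5: ((\h.(u (t h))) (s t))
Step 6: (u (t (s t)))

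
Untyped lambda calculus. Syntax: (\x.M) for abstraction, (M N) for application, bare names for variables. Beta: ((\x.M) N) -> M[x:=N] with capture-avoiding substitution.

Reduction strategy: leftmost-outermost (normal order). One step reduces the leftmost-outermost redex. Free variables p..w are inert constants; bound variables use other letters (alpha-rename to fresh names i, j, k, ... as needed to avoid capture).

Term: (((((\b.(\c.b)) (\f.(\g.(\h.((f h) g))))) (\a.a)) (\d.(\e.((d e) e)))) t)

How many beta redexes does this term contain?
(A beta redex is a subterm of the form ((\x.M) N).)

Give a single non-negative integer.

Term: (((((\b.(\c.b)) (\f.(\g.(\h.((f h) g))))) (\a.a)) (\d.(\e.((d e) e)))) t)
  Redex: ((\b.(\c.b)) (\f.(\g.(\h.((f h) g)))))
Total redexes: 1

Answer: 1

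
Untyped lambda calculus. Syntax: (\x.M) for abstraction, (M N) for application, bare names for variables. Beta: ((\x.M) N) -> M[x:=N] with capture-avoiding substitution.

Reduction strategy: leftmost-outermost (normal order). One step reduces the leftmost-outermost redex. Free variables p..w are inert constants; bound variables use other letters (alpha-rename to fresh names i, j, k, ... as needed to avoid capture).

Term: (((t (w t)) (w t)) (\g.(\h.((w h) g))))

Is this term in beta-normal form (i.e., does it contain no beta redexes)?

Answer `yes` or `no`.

Term: (((t (w t)) (w t)) (\g.(\h.((w h) g))))
No beta redexes found.

Answer: yes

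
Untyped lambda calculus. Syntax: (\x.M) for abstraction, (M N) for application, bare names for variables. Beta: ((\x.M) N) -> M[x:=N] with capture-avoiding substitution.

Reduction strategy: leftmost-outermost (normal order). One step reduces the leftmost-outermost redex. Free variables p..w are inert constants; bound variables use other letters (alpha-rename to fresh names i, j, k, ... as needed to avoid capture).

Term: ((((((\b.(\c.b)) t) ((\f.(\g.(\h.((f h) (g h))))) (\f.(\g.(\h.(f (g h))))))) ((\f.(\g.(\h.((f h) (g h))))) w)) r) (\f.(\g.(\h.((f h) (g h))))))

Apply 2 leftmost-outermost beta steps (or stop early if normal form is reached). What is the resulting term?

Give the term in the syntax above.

Step 0: ((((((\b.(\c.b)) t) ((\f.(\g.(\h.((f h) (g h))))) (\f.(\g.(\h.(f (g h))))))) ((\f.(\g.(\h.((f h) (g h))))) w)) r) (\f.(\g.(\h.((f h) (g h))))))
Step 1: (((((\c.t) ((\f.(\g.(\h.((f h) (g h))))) (\f.(\g.(\h.(f (g h))))))) ((\f.(\g.(\h.((f h) (g h))))) w)) r) (\f.(\g.(\h.((f h) (g h))))))
Step 2: (((t ((\f.(\g.(\h.((f h) (g h))))) w)) r) (\f.(\g.(\h.((f h) (g h))))))

Answer: (((t ((\f.(\g.(\h.((f h) (g h))))) w)) r) (\f.(\g.(\h.((f h) (g h))))))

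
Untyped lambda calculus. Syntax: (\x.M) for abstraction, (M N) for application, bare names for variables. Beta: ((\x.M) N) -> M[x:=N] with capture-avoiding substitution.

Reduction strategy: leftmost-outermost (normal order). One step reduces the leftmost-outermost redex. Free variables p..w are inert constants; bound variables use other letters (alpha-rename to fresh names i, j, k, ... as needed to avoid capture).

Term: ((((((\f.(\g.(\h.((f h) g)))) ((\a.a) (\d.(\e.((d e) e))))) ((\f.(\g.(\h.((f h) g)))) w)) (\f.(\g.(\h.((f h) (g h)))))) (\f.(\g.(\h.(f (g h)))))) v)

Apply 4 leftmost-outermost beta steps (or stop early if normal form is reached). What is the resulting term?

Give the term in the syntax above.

Step 0: ((((((\f.(\g.(\h.((f h) g)))) ((\a.a) (\d.(\e.((d e) e))))) ((\f.(\g.(\h.((f h) g)))) w)) (\f.(\g.(\h.((f h) (g h)))))) (\f.(\g.(\h.(f (g h)))))) v)
Step 1: (((((\g.(\h.((((\a.a) (\d.(\e.((d e) e)))) h) g))) ((\f.(\g.(\h.((f h) g)))) w)) (\f.(\g.(\h.((f h) (g h)))))) (\f.(\g.(\h.(f (g h)))))) v)
Step 2: ((((\h.((((\a.a) (\d.(\e.((d e) e)))) h) ((\f.(\g.(\h.((f h) g)))) w))) (\f.(\g.(\h.((f h) (g h)))))) (\f.(\g.(\h.(f (g h)))))) v)
Step 3: ((((((\a.a) (\d.(\e.((d e) e)))) (\f.(\g.(\h.((f h) (g h)))))) ((\f.(\g.(\h.((f h) g)))) w)) (\f.(\g.(\h.(f (g h)))))) v)
Step 4: (((((\d.(\e.((d e) e))) (\f.(\g.(\h.((f h) (g h)))))) ((\f.(\g.(\h.((f h) g)))) w)) (\f.(\g.(\h.(f (g h)))))) v)

Answer: (((((\d.(\e.((d e) e))) (\f.(\g.(\h.((f h) (g h)))))) ((\f.(\g.(\h.((f h) g)))) w)) (\f.(\g.(\h.(f (g h)))))) v)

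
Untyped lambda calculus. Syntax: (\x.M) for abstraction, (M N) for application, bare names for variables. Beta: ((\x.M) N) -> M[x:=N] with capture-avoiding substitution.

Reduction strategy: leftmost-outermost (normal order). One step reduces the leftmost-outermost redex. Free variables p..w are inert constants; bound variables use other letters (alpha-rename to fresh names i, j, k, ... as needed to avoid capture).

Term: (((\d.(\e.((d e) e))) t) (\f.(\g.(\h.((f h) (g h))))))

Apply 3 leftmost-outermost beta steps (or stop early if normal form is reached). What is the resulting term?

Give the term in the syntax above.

Step 0: (((\d.(\e.((d e) e))) t) (\f.(\g.(\h.((f h) (g h))))))
Step 1: ((\e.((t e) e)) (\f.(\g.(\h.((f h) (g h))))))
Step 2: ((t (\f.(\g.(\h.((f h) (g h)))))) (\f.(\g.(\h.((f h) (g h))))))
Step 3: (normal form reached)

Answer: ((t (\f.(\g.(\h.((f h) (g h)))))) (\f.(\g.(\h.((f h) (g h))))))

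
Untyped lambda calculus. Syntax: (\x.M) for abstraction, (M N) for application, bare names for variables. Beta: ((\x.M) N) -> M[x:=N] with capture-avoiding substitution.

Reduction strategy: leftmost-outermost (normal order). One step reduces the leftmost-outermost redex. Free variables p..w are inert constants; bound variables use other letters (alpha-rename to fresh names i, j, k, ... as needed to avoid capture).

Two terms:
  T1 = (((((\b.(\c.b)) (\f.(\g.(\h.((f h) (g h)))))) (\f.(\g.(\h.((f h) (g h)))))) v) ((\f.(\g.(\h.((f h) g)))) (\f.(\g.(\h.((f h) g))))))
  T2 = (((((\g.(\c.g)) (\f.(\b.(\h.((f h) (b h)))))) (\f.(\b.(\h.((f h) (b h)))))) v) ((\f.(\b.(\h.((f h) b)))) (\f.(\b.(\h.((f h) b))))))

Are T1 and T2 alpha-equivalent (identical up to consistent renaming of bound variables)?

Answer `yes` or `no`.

Term 1: (((((\b.(\c.b)) (\f.(\g.(\h.((f h) (g h)))))) (\f.(\g.(\h.((f h) (g h)))))) v) ((\f.(\g.(\h.((f h) g)))) (\f.(\g.(\h.((f h) g))))))
Term 2: (((((\g.(\c.g)) (\f.(\b.(\h.((f h) (b h)))))) (\f.(\b.(\h.((f h) (b h)))))) v) ((\f.(\b.(\h.((f h) b)))) (\f.(\b.(\h.((f h) b))))))
Alpha-equivalence: compare structure up to binder renaming.
Result: True

Answer: yes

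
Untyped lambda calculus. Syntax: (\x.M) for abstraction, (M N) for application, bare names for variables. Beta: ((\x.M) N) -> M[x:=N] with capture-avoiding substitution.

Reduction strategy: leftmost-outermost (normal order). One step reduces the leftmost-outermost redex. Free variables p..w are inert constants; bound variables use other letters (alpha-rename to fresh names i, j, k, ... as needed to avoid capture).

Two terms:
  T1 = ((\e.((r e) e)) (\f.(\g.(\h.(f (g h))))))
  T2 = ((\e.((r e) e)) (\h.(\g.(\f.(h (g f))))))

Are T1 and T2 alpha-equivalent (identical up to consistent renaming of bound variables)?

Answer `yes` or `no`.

Answer: yes

Derivation:
Term 1: ((\e.((r e) e)) (\f.(\g.(\h.(f (g h))))))
Term 2: ((\e.((r e) e)) (\h.(\g.(\f.(h (g f))))))
Alpha-equivalence: compare structure up to binder renaming.
Result: True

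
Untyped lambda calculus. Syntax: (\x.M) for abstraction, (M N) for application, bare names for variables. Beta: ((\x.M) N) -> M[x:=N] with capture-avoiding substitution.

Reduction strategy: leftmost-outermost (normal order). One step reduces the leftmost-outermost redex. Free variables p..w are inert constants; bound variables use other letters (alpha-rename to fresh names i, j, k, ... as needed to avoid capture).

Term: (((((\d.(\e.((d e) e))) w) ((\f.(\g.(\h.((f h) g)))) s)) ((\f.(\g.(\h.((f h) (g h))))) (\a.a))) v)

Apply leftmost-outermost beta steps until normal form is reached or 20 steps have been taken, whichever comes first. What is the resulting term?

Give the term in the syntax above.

Step 0: (((((\d.(\e.((d e) e))) w) ((\f.(\g.(\h.((f h) g)))) s)) ((\f.(\g.(\h.((f h) (g h))))) (\a.a))) v)
Step 1: ((((\e.((w e) e)) ((\f.(\g.(\h.((f h) g)))) s)) ((\f.(\g.(\h.((f h) (g h))))) (\a.a))) v)
Step 2: ((((w ((\f.(\g.(\h.((f h) g)))) s)) ((\f.(\g.(\h.((f h) g)))) s)) ((\f.(\g.(\h.((f h) (g h))))) (\a.a))) v)
Step 3: ((((w (\g.(\h.((s h) g)))) ((\f.(\g.(\h.((f h) g)))) s)) ((\f.(\g.(\h.((f h) (g h))))) (\a.a))) v)
Step 4: ((((w (\g.(\h.((s h) g)))) (\g.(\h.((s h) g)))) ((\f.(\g.(\h.((f h) (g h))))) (\a.a))) v)
Step 5: ((((w (\g.(\h.((s h) g)))) (\g.(\h.((s h) g)))) (\g.(\h.(((\a.a) h) (g h))))) v)
Step 6: ((((w (\g.(\h.((s h) g)))) (\g.(\h.((s h) g)))) (\g.(\h.(h (g h))))) v)

Answer: ((((w (\g.(\h.((s h) g)))) (\g.(\h.((s h) g)))) (\g.(\h.(h (g h))))) v)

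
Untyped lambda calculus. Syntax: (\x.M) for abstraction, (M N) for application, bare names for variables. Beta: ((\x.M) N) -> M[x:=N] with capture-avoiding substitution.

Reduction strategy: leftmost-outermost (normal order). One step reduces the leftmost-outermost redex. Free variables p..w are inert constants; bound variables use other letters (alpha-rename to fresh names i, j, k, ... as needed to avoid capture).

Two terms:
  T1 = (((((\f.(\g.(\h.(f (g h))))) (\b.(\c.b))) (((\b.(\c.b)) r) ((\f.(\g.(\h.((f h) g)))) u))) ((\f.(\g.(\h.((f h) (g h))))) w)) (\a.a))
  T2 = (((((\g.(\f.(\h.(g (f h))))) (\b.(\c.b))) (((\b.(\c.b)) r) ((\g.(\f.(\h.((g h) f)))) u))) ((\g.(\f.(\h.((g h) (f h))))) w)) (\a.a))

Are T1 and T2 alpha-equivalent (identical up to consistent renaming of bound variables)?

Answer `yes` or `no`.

Term 1: (((((\f.(\g.(\h.(f (g h))))) (\b.(\c.b))) (((\b.(\c.b)) r) ((\f.(\g.(\h.((f h) g)))) u))) ((\f.(\g.(\h.((f h) (g h))))) w)) (\a.a))
Term 2: (((((\g.(\f.(\h.(g (f h))))) (\b.(\c.b))) (((\b.(\c.b)) r) ((\g.(\f.(\h.((g h) f)))) u))) ((\g.(\f.(\h.((g h) (f h))))) w)) (\a.a))
Alpha-equivalence: compare structure up to binder renaming.
Result: True

Answer: yes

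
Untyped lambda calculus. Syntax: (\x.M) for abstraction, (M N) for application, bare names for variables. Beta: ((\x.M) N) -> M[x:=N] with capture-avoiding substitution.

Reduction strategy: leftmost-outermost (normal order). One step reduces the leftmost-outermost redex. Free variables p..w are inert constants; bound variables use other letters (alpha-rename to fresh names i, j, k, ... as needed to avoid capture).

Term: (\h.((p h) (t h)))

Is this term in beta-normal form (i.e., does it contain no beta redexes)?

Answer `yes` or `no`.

Answer: yes

Derivation:
Term: (\h.((p h) (t h)))
No beta redexes found.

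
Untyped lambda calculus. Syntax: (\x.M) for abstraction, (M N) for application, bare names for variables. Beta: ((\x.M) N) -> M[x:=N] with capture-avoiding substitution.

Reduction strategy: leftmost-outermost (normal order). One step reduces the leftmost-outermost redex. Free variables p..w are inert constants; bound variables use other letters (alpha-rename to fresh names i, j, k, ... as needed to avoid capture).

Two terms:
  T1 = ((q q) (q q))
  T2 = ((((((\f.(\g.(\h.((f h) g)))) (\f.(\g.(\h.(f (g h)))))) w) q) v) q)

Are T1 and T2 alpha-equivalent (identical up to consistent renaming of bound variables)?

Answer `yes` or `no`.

Answer: no

Derivation:
Term 1: ((q q) (q q))
Term 2: ((((((\f.(\g.(\h.((f h) g)))) (\f.(\g.(\h.(f (g h)))))) w) q) v) q)
Alpha-equivalence: compare structure up to binder renaming.
Result: False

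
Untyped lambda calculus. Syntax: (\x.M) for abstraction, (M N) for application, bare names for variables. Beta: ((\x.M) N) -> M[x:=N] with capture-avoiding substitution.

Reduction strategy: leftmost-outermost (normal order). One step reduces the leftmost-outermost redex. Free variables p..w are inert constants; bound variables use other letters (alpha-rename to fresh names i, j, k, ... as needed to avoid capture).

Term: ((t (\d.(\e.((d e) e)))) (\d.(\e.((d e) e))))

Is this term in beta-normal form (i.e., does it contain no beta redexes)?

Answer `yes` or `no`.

Term: ((t (\d.(\e.((d e) e)))) (\d.(\e.((d e) e))))
No beta redexes found.

Answer: yes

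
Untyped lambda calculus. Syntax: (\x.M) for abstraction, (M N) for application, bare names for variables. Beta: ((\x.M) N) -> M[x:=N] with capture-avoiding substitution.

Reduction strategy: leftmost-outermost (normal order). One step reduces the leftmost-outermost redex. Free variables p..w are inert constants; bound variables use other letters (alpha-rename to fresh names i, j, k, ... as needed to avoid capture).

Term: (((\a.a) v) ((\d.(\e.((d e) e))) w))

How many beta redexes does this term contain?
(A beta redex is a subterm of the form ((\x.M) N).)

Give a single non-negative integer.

Answer: 2

Derivation:
Term: (((\a.a) v) ((\d.(\e.((d e) e))) w))
  Redex: ((\a.a) v)
  Redex: ((\d.(\e.((d e) e))) w)
Total redexes: 2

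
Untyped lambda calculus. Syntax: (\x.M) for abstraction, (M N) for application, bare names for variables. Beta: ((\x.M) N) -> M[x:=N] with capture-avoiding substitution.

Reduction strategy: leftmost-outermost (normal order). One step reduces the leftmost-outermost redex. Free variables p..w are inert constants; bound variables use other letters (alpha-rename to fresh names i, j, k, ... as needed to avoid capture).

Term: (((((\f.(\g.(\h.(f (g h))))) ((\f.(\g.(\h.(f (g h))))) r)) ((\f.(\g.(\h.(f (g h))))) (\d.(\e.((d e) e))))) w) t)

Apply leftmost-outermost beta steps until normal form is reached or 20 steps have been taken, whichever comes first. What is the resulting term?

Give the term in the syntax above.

Answer: (r (\e.(((w t) e) e)))

Derivation:
Step 0: (((((\f.(\g.(\h.(f (g h))))) ((\f.(\g.(\h.(f (g h))))) r)) ((\f.(\g.(\h.(f (g h))))) (\d.(\e.((d e) e))))) w) t)
Step 1: ((((\g.(\h.(((\f.(\g.(\h.(f (g h))))) r) (g h)))) ((\f.(\g.(\h.(f (g h))))) (\d.(\e.((d e) e))))) w) t)
Step 2: (((\h.(((\f.(\g.(\h.(f (g h))))) r) (((\f.(\g.(\h.(f (g h))))) (\d.(\e.((d e) e)))) h))) w) t)
Step 3: ((((\f.(\g.(\h.(f (g h))))) r) (((\f.(\g.(\h.(f (g h))))) (\d.(\e.((d e) e)))) w)) t)
Step 4: (((\g.(\h.(r (g h)))) (((\f.(\g.(\h.(f (g h))))) (\d.(\e.((d e) e)))) w)) t)
Step 5: ((\h.(r ((((\f.(\g.(\h.(f (g h))))) (\d.(\e.((d e) e)))) w) h))) t)
Step 6: (r ((((\f.(\g.(\h.(f (g h))))) (\d.(\e.((d e) e)))) w) t))
Step 7: (r (((\g.(\h.((\d.(\e.((d e) e))) (g h)))) w) t))
Step 8: (r ((\h.((\d.(\e.((d e) e))) (w h))) t))
Step 9: (r ((\d.(\e.((d e) e))) (w t)))
Step 10: (r (\e.(((w t) e) e)))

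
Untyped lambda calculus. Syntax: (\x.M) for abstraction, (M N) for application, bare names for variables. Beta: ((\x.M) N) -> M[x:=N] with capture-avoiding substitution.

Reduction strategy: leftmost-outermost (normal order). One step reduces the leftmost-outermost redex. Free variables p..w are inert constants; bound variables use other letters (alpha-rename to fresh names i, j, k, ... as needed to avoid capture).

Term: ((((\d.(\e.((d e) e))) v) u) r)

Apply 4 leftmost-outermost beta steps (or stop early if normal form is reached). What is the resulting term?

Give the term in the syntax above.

Answer: (((v u) u) r)

Derivation:
Step 0: ((((\d.(\e.((d e) e))) v) u) r)
Step 1: (((\e.((v e) e)) u) r)
Step 2: (((v u) u) r)
Step 3: (normal form reached)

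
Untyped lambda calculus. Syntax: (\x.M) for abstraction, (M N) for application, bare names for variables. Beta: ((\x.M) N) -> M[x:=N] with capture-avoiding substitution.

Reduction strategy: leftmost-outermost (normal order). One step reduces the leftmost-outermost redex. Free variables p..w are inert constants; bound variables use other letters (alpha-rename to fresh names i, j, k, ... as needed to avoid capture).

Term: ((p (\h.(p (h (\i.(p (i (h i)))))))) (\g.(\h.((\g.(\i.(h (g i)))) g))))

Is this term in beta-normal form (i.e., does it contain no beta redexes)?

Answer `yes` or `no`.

Term: ((p (\h.(p (h (\i.(p (i (h i)))))))) (\g.(\h.((\g.(\i.(h (g i)))) g))))
Found 1 beta redex(es).

Answer: no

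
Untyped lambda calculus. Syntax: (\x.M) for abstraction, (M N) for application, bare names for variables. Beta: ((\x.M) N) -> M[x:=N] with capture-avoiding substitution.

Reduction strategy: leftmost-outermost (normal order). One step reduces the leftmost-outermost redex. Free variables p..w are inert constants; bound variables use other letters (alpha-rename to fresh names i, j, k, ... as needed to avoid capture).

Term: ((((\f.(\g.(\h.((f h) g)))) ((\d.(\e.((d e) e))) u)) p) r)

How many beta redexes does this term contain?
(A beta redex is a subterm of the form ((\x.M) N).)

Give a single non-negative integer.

Term: ((((\f.(\g.(\h.((f h) g)))) ((\d.(\e.((d e) e))) u)) p) r)
  Redex: ((\f.(\g.(\h.((f h) g)))) ((\d.(\e.((d e) e))) u))
  Redex: ((\d.(\e.((d e) e))) u)
Total redexes: 2

Answer: 2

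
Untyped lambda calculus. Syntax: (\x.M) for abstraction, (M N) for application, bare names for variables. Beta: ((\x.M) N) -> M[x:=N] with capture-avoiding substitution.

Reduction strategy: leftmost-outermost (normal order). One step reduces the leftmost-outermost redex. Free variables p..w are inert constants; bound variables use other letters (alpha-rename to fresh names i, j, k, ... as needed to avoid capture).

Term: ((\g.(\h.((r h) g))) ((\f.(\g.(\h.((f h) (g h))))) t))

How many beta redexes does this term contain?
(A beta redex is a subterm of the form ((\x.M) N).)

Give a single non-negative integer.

Answer: 2

Derivation:
Term: ((\g.(\h.((r h) g))) ((\f.(\g.(\h.((f h) (g h))))) t))
  Redex: ((\g.(\h.((r h) g))) ((\f.(\g.(\h.((f h) (g h))))) t))
  Redex: ((\f.(\g.(\h.((f h) (g h))))) t)
Total redexes: 2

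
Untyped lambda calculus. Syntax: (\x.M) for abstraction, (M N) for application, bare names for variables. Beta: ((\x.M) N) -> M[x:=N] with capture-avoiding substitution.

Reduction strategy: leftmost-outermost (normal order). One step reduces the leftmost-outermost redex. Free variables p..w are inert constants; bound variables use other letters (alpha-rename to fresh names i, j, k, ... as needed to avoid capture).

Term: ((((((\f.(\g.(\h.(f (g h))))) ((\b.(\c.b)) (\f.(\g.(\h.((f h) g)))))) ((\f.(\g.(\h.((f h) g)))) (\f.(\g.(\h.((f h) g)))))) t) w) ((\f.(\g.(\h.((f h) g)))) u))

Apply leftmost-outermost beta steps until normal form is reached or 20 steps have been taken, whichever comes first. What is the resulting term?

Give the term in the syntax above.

Step 0: ((((((\f.(\g.(\h.(f (g h))))) ((\b.(\c.b)) (\f.(\g.(\h.((f h) g)))))) ((\f.(\g.(\h.((f h) g)))) (\f.(\g.(\h.((f h) g)))))) t) w) ((\f.(\g.(\h.((f h) g)))) u))
Step 1: (((((\g.(\h.(((\b.(\c.b)) (\f.(\g.(\h.((f h) g))))) (g h)))) ((\f.(\g.(\h.((f h) g)))) (\f.(\g.(\h.((f h) g)))))) t) w) ((\f.(\g.(\h.((f h) g)))) u))
Step 2: ((((\h.(((\b.(\c.b)) (\f.(\g.(\h.((f h) g))))) (((\f.(\g.(\h.((f h) g)))) (\f.(\g.(\h.((f h) g))))) h))) t) w) ((\f.(\g.(\h.((f h) g)))) u))
Step 3: (((((\b.(\c.b)) (\f.(\g.(\h.((f h) g))))) (((\f.(\g.(\h.((f h) g)))) (\f.(\g.(\h.((f h) g))))) t)) w) ((\f.(\g.(\h.((f h) g)))) u))
Step 4: ((((\c.(\f.(\g.(\h.((f h) g))))) (((\f.(\g.(\h.((f h) g)))) (\f.(\g.(\h.((f h) g))))) t)) w) ((\f.(\g.(\h.((f h) g)))) u))
Step 5: (((\f.(\g.(\h.((f h) g)))) w) ((\f.(\g.(\h.((f h) g)))) u))
Step 6: ((\g.(\h.((w h) g))) ((\f.(\g.(\h.((f h) g)))) u))
Step 7: (\h.((w h) ((\f.(\g.(\h.((f h) g)))) u)))
Step 8: (\h.((w h) (\g.(\h.((u h) g)))))

Answer: (\h.((w h) (\g.(\h.((u h) g)))))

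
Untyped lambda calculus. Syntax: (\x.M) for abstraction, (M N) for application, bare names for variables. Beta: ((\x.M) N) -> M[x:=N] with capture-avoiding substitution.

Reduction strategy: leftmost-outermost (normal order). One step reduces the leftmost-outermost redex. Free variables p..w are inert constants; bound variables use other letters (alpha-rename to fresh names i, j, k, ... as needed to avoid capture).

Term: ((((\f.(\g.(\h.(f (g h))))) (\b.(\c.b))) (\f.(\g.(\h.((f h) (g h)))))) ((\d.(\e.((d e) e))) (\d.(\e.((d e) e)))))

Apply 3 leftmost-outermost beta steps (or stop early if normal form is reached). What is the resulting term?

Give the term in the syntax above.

Step 0: ((((\f.(\g.(\h.(f (g h))))) (\b.(\c.b))) (\f.(\g.(\h.((f h) (g h)))))) ((\d.(\e.((d e) e))) (\d.(\e.((d e) e)))))
Step 1: (((\g.(\h.((\b.(\c.b)) (g h)))) (\f.(\g.(\h.((f h) (g h)))))) ((\d.(\e.((d e) e))) (\d.(\e.((d e) e)))))
Step 2: ((\h.((\b.(\c.b)) ((\f.(\g.(\h.((f h) (g h))))) h))) ((\d.(\e.((d e) e))) (\d.(\e.((d e) e)))))
Step 3: ((\b.(\c.b)) ((\f.(\g.(\h.((f h) (g h))))) ((\d.(\e.((d e) e))) (\d.(\e.((d e) e))))))

Answer: ((\b.(\c.b)) ((\f.(\g.(\h.((f h) (g h))))) ((\d.(\e.((d e) e))) (\d.(\e.((d e) e))))))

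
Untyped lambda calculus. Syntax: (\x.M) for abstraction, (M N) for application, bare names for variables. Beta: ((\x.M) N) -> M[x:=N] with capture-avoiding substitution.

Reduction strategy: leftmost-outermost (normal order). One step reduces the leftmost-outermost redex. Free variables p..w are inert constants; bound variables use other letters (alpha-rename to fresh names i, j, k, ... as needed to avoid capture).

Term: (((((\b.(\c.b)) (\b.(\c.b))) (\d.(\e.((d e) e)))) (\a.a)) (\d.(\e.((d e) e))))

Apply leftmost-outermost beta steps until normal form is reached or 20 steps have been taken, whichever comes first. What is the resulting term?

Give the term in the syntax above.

Step 0: (((((\b.(\c.b)) (\b.(\c.b))) (\d.(\e.((d e) e)))) (\a.a)) (\d.(\e.((d e) e))))
Step 1: ((((\c.(\b.(\c.b))) (\d.(\e.((d e) e)))) (\a.a)) (\d.(\e.((d e) e))))
Step 2: (((\b.(\c.b)) (\a.a)) (\d.(\e.((d e) e))))
Step 3: ((\c.(\a.a)) (\d.(\e.((d e) e))))
Step 4: (\a.a)

Answer: (\a.a)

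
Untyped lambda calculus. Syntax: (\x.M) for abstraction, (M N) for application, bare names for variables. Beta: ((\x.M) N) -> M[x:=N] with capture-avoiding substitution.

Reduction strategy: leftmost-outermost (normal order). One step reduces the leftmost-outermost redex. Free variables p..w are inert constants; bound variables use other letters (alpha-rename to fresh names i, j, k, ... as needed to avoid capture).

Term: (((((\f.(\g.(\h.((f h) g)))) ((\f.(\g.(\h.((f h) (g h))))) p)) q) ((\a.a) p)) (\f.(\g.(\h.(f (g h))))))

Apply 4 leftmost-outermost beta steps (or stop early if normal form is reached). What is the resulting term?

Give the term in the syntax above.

Answer: ((((\g.(\h.((p h) (g h)))) ((\a.a) p)) q) (\f.(\g.(\h.(f (g h))))))

Derivation:
Step 0: (((((\f.(\g.(\h.((f h) g)))) ((\f.(\g.(\h.((f h) (g h))))) p)) q) ((\a.a) p)) (\f.(\g.(\h.(f (g h))))))
Step 1: ((((\g.(\h.((((\f.(\g.(\h.((f h) (g h))))) p) h) g))) q) ((\a.a) p)) (\f.(\g.(\h.(f (g h))))))
Step 2: (((\h.((((\f.(\g.(\h.((f h) (g h))))) p) h) q)) ((\a.a) p)) (\f.(\g.(\h.(f (g h))))))
Step 3: (((((\f.(\g.(\h.((f h) (g h))))) p) ((\a.a) p)) q) (\f.(\g.(\h.(f (g h))))))
Step 4: ((((\g.(\h.((p h) (g h)))) ((\a.a) p)) q) (\f.(\g.(\h.(f (g h))))))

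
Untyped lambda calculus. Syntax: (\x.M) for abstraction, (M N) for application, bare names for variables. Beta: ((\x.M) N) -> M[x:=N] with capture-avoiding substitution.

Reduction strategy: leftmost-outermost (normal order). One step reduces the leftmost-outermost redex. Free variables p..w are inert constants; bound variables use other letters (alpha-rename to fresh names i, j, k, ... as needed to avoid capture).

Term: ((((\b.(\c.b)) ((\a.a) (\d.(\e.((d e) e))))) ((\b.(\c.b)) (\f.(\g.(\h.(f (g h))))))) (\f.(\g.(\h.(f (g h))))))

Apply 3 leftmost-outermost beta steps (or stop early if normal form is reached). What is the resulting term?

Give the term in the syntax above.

Answer: ((\d.(\e.((d e) e))) (\f.(\g.(\h.(f (g h))))))

Derivation:
Step 0: ((((\b.(\c.b)) ((\a.a) (\d.(\e.((d e) e))))) ((\b.(\c.b)) (\f.(\g.(\h.(f (g h))))))) (\f.(\g.(\h.(f (g h))))))
Step 1: (((\c.((\a.a) (\d.(\e.((d e) e))))) ((\b.(\c.b)) (\f.(\g.(\h.(f (g h))))))) (\f.(\g.(\h.(f (g h))))))
Step 2: (((\a.a) (\d.(\e.((d e) e)))) (\f.(\g.(\h.(f (g h))))))
Step 3: ((\d.(\e.((d e) e))) (\f.(\g.(\h.(f (g h))))))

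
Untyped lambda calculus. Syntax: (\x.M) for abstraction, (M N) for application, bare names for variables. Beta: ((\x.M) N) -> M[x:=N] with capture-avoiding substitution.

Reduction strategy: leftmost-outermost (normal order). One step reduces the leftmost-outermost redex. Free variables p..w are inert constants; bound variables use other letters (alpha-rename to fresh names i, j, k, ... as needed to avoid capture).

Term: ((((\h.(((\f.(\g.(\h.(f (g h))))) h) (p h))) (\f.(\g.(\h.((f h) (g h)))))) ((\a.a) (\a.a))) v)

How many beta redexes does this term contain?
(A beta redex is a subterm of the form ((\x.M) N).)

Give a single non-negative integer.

Answer: 3

Derivation:
Term: ((((\h.(((\f.(\g.(\h.(f (g h))))) h) (p h))) (\f.(\g.(\h.((f h) (g h)))))) ((\a.a) (\a.a))) v)
  Redex: ((\h.(((\f.(\g.(\h.(f (g h))))) h) (p h))) (\f.(\g.(\h.((f h) (g h))))))
  Redex: ((\f.(\g.(\h.(f (g h))))) h)
  Redex: ((\a.a) (\a.a))
Total redexes: 3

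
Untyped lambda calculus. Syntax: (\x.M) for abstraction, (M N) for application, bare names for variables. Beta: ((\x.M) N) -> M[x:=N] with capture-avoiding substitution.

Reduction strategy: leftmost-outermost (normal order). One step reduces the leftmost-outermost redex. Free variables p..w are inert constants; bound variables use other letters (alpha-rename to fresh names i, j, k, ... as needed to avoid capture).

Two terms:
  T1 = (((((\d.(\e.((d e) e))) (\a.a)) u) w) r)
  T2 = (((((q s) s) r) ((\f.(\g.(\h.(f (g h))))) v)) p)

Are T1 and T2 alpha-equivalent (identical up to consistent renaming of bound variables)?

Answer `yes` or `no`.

Answer: no

Derivation:
Term 1: (((((\d.(\e.((d e) e))) (\a.a)) u) w) r)
Term 2: (((((q s) s) r) ((\f.(\g.(\h.(f (g h))))) v)) p)
Alpha-equivalence: compare structure up to binder renaming.
Result: False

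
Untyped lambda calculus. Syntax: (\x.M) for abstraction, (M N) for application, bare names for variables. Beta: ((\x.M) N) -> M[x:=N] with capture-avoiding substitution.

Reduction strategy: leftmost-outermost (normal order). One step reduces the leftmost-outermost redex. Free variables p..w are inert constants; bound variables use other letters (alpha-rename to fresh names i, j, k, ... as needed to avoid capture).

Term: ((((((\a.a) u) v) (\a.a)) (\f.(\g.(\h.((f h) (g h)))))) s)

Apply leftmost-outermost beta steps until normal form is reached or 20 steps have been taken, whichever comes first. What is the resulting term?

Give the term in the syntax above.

Answer: ((((u v) (\a.a)) (\f.(\g.(\h.((f h) (g h)))))) s)

Derivation:
Step 0: ((((((\a.a) u) v) (\a.a)) (\f.(\g.(\h.((f h) (g h)))))) s)
Step 1: ((((u v) (\a.a)) (\f.(\g.(\h.((f h) (g h)))))) s)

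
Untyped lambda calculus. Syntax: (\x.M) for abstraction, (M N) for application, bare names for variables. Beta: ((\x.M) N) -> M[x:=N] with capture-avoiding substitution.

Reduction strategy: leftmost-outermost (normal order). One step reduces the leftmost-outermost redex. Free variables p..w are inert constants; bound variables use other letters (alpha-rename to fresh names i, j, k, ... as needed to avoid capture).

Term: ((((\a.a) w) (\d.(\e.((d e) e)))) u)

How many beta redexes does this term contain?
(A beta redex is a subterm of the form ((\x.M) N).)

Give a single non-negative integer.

Answer: 1

Derivation:
Term: ((((\a.a) w) (\d.(\e.((d e) e)))) u)
  Redex: ((\a.a) w)
Total redexes: 1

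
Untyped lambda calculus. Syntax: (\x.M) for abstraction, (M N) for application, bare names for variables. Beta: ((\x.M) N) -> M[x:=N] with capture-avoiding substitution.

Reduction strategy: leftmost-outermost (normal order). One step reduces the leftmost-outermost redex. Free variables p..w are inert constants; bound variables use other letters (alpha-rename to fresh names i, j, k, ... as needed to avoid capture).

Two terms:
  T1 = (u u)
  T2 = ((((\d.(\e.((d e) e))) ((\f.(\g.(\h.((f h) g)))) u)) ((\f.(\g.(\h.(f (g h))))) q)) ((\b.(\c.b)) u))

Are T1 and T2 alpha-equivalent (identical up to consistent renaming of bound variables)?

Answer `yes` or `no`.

Term 1: (u u)
Term 2: ((((\d.(\e.((d e) e))) ((\f.(\g.(\h.((f h) g)))) u)) ((\f.(\g.(\h.(f (g h))))) q)) ((\b.(\c.b)) u))
Alpha-equivalence: compare structure up to binder renaming.
Result: False

Answer: no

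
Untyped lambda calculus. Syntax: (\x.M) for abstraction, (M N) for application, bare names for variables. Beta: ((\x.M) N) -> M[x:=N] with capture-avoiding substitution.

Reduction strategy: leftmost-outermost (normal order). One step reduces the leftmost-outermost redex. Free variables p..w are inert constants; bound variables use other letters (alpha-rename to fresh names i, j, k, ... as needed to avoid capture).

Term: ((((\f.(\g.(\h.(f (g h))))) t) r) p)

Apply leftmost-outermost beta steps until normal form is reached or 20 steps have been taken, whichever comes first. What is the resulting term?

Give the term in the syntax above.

Step 0: ((((\f.(\g.(\h.(f (g h))))) t) r) p)
Step 1: (((\g.(\h.(t (g h)))) r) p)
Step 2: ((\h.(t (r h))) p)
Step 3: (t (r p))

Answer: (t (r p))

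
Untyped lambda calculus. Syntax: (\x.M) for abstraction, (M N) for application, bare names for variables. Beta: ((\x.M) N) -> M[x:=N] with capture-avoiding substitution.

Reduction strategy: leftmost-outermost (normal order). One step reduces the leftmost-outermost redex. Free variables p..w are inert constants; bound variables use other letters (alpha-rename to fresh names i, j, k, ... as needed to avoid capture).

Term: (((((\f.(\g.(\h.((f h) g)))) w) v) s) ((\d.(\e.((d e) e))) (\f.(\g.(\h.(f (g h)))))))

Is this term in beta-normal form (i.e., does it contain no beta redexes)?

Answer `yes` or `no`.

Answer: no

Derivation:
Term: (((((\f.(\g.(\h.((f h) g)))) w) v) s) ((\d.(\e.((d e) e))) (\f.(\g.(\h.(f (g h)))))))
Found 2 beta redex(es).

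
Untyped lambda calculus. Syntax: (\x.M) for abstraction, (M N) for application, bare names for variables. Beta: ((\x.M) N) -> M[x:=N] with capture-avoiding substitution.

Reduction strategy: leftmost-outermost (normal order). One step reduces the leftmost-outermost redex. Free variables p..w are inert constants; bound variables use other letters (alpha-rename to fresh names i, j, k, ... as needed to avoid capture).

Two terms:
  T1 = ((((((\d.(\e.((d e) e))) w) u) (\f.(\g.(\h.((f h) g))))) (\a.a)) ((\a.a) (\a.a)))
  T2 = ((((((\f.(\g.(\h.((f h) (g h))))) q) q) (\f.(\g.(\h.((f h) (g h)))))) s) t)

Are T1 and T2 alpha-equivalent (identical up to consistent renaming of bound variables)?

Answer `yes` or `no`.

Answer: no

Derivation:
Term 1: ((((((\d.(\e.((d e) e))) w) u) (\f.(\g.(\h.((f h) g))))) (\a.a)) ((\a.a) (\a.a)))
Term 2: ((((((\f.(\g.(\h.((f h) (g h))))) q) q) (\f.(\g.(\h.((f h) (g h)))))) s) t)
Alpha-equivalence: compare structure up to binder renaming.
Result: False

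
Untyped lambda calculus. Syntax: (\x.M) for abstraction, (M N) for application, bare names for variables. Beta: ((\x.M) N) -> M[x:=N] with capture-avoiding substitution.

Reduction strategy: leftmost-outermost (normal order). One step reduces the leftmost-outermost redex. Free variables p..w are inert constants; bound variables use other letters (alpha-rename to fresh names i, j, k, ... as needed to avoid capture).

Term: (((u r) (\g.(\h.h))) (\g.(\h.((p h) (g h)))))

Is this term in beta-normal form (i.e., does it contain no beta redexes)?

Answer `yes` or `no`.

Answer: yes

Derivation:
Term: (((u r) (\g.(\h.h))) (\g.(\h.((p h) (g h)))))
No beta redexes found.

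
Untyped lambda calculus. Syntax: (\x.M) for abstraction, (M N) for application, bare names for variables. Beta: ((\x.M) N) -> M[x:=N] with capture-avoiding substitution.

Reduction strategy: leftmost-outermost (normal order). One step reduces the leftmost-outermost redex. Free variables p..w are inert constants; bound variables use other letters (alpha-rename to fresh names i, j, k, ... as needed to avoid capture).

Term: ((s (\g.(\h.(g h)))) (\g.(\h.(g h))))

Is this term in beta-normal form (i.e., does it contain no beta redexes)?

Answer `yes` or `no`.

Answer: yes

Derivation:
Term: ((s (\g.(\h.(g h)))) (\g.(\h.(g h))))
No beta redexes found.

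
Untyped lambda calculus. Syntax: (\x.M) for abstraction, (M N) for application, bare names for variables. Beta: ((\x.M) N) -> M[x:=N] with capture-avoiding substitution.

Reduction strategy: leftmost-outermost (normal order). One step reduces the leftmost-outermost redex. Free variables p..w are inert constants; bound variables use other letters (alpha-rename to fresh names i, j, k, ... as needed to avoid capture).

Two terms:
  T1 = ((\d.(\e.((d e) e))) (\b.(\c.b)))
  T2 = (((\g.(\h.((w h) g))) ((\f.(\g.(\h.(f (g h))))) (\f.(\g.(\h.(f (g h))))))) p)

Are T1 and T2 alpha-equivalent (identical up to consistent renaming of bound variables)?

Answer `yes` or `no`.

Answer: no

Derivation:
Term 1: ((\d.(\e.((d e) e))) (\b.(\c.b)))
Term 2: (((\g.(\h.((w h) g))) ((\f.(\g.(\h.(f (g h))))) (\f.(\g.(\h.(f (g h))))))) p)
Alpha-equivalence: compare structure up to binder renaming.
Result: False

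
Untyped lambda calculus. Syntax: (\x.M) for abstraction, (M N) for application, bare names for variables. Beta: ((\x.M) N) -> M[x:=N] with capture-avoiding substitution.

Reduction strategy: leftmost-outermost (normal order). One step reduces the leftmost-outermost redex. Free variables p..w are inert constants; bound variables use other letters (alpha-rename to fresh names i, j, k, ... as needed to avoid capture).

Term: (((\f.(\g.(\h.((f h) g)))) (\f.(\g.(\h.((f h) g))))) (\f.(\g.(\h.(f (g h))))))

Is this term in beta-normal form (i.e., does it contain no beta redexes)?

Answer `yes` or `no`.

Term: (((\f.(\g.(\h.((f h) g)))) (\f.(\g.(\h.((f h) g))))) (\f.(\g.(\h.(f (g h))))))
Found 1 beta redex(es).

Answer: no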